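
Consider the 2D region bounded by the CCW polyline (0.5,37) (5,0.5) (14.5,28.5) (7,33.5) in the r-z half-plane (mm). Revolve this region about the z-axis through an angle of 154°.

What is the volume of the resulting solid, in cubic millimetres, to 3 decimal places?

Volume = 4297.132 mm³

Profile (r,z), 4 vertices: (0.5,37) (5,0.5) (14.5,28.5) (7,33.5)
edge 0: (0.5,37)→(5,0.5)  cross = 0.5·0.5 − 5·37 = -184.7500; (r_i+r_j)·cross = 5.5·-184.7500 = -1016.1250
edge 1: (5,0.5)→(14.5,28.5)  cross = 5·28.5 − 14.5·0.5 = 135.2500; (r_i+r_j)·cross = 19.5·135.2500 = 2637.3750
edge 2: (14.5,28.5)→(7,33.5)  cross = 14.5·33.5 − 7·28.5 = 286.2500; (r_i+r_j)·cross = 21.5·286.2500 = 6154.3750
edge 3: (7,33.5)→(0.5,37)  cross = 7·37 − 0.5·33.5 = 242.2500; (r_i+r_j)·cross = 7.5·242.2500 = 1816.8750
Σcross = 479.0000 → A = |Σcross|/2 = 239.5000 mm²
Σ(r_i+r_j)·cross = 9592.5000 → first moment M = |Σ|/6 = 1598.7500
R_c = M/A = 1598.7500/239.5000 = 6.6754 mm
θ = 154° = 2.687807 rad
V = θ·R_c·A = 2.687807·6.6754·239.5000 = 4297.132 mm³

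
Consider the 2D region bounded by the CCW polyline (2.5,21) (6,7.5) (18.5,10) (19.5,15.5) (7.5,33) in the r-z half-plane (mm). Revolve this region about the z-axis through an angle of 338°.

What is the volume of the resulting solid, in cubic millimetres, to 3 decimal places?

Profile (r,z), 5 vertices: (2.5,21) (6,7.5) (18.5,10) (19.5,15.5) (7.5,33)
edge 0: (2.5,21)→(6,7.5)  cross = 2.5·7.5 − 6·21 = -107.2500; (r_i+r_j)·cross = 8.5·-107.2500 = -911.6250
edge 1: (6,7.5)→(18.5,10)  cross = 6·10 − 18.5·7.5 = -78.7500; (r_i+r_j)·cross = 24.5·-78.7500 = -1929.3750
edge 2: (18.5,10)→(19.5,15.5)  cross = 18.5·15.5 − 19.5·10 = 91.7500; (r_i+r_j)·cross = 38·91.7500 = 3486.5000
edge 3: (19.5,15.5)→(7.5,33)  cross = 19.5·33 − 7.5·15.5 = 527.2500; (r_i+r_j)·cross = 27·527.2500 = 14235.7500
edge 4: (7.5,33)→(2.5,21)  cross = 7.5·21 − 2.5·33 = 75.0000; (r_i+r_j)·cross = 10·75.0000 = 750.0000
Σcross = 508.0000 → A = |Σcross|/2 = 254.0000 mm²
Σ(r_i+r_j)·cross = 15631.2500 → first moment M = |Σ|/6 = 2605.2083
R_c = M/A = 2605.2083/254.0000 = 10.2567 mm
θ = 338° = 5.899213 rad
V = θ·R_c·A = 5.899213·10.2567·254.0000 = 15368.679 mm³

Volume = 15368.679 mm³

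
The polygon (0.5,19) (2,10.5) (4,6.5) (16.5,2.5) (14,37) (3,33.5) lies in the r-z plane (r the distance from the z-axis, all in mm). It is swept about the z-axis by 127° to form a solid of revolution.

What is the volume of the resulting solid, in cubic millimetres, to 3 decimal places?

Profile (r,z), 6 vertices: (0.5,19) (2,10.5) (4,6.5) (16.5,2.5) (14,37) (3,33.5)
edge 0: (0.5,19)→(2,10.5)  cross = 0.5·10.5 − 2·19 = -32.7500; (r_i+r_j)·cross = 2.5·-32.7500 = -81.8750
edge 1: (2,10.5)→(4,6.5)  cross = 2·6.5 − 4·10.5 = -29.0000; (r_i+r_j)·cross = 6·-29.0000 = -174.0000
edge 2: (4,6.5)→(16.5,2.5)  cross = 4·2.5 − 16.5·6.5 = -97.2500; (r_i+r_j)·cross = 20.5·-97.2500 = -1993.6250
edge 3: (16.5,2.5)→(14,37)  cross = 16.5·37 − 14·2.5 = 575.5000; (r_i+r_j)·cross = 30.5·575.5000 = 17552.7500
edge 4: (14,37)→(3,33.5)  cross = 14·33.5 − 3·37 = 358.0000; (r_i+r_j)·cross = 17·358.0000 = 6086.0000
edge 5: (3,33.5)→(0.5,19)  cross = 3·19 − 0.5·33.5 = 40.2500; (r_i+r_j)·cross = 3.5·40.2500 = 140.8750
Σcross = 814.7500 → A = |Σcross|/2 = 407.3750 mm²
Σ(r_i+r_j)·cross = 21530.1250 → first moment M = |Σ|/6 = 3588.3542
R_c = M/A = 3588.3542/407.3750 = 8.8085 mm
θ = 127° = 2.216568 rad
V = θ·R_c·A = 2.216568·8.8085·407.3750 = 7953.832 mm³

Volume = 7953.832 mm³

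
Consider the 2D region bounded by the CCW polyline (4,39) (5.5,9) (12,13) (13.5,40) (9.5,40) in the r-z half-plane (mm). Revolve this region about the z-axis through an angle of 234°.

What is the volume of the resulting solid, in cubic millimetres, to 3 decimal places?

Volume = 8135.468 mm³

Profile (r,z), 5 vertices: (4,39) (5.5,9) (12,13) (13.5,40) (9.5,40)
edge 0: (4,39)→(5.5,9)  cross = 4·9 − 5.5·39 = -178.5000; (r_i+r_j)·cross = 9.5·-178.5000 = -1695.7500
edge 1: (5.5,9)→(12,13)  cross = 5.5·13 − 12·9 = -36.5000; (r_i+r_j)·cross = 17.5·-36.5000 = -638.7500
edge 2: (12,13)→(13.5,40)  cross = 12·40 − 13.5·13 = 304.5000; (r_i+r_j)·cross = 25.5·304.5000 = 7764.7500
edge 3: (13.5,40)→(9.5,40)  cross = 13.5·40 − 9.5·40 = 160.0000; (r_i+r_j)·cross = 23·160.0000 = 3680.0000
edge 4: (9.5,40)→(4,39)  cross = 9.5·39 − 4·40 = 210.5000; (r_i+r_j)·cross = 13.5·210.5000 = 2841.7500
Σcross = 460.0000 → A = |Σcross|/2 = 230.0000 mm²
Σ(r_i+r_j)·cross = 11952.0000 → first moment M = |Σ|/6 = 1992.0000
R_c = M/A = 1992.0000/230.0000 = 8.6609 mm
θ = 234° = 4.084070 rad
V = θ·R_c·A = 4.084070·8.6609·230.0000 = 8135.468 mm³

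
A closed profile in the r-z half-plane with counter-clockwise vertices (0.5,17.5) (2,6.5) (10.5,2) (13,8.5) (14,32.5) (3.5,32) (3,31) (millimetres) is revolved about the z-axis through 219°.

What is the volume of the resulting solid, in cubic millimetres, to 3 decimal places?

Profile (r,z), 7 vertices: (0.5,17.5) (2,6.5) (10.5,2) (13,8.5) (14,32.5) (3.5,32) (3,31)
edge 0: (0.5,17.5)→(2,6.5)  cross = 0.5·6.5 − 2·17.5 = -31.7500; (r_i+r_j)·cross = 2.5·-31.7500 = -79.3750
edge 1: (2,6.5)→(10.5,2)  cross = 2·2 − 10.5·6.5 = -64.2500; (r_i+r_j)·cross = 12.5·-64.2500 = -803.1250
edge 2: (10.5,2)→(13,8.5)  cross = 10.5·8.5 − 13·2 = 63.2500; (r_i+r_j)·cross = 23.5·63.2500 = 1486.3750
edge 3: (13,8.5)→(14,32.5)  cross = 13·32.5 − 14·8.5 = 303.5000; (r_i+r_j)·cross = 27·303.5000 = 8194.5000
edge 4: (14,32.5)→(3.5,32)  cross = 14·32 − 3.5·32.5 = 334.2500; (r_i+r_j)·cross = 17.5·334.2500 = 5849.3750
edge 5: (3.5,32)→(3,31)  cross = 3.5·31 − 3·32 = 12.5000; (r_i+r_j)·cross = 6.5·12.5000 = 81.2500
edge 6: (3,31)→(0.5,17.5)  cross = 3·17.5 − 0.5·31 = 37.0000; (r_i+r_j)·cross = 3.5·37.0000 = 129.5000
Σcross = 654.5000 → A = |Σcross|/2 = 327.2500 mm²
Σ(r_i+r_j)·cross = 14858.5000 → first moment M = |Σ|/6 = 2476.4167
R_c = M/A = 2476.4167/327.2500 = 7.5674 mm
θ = 219° = 3.822271 rad
V = θ·R_c·A = 3.822271·7.5674·327.2500 = 9465.536 mm³

Volume = 9465.536 mm³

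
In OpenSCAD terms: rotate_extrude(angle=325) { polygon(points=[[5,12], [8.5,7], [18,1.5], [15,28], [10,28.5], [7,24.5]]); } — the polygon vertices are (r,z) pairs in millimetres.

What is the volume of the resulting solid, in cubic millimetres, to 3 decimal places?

Profile (r,z), 6 vertices: (5,12) (8.5,7) (18,1.5) (15,28) (10,28.5) (7,24.5)
edge 0: (5,12)→(8.5,7)  cross = 5·7 − 8.5·12 = -67.0000; (r_i+r_j)·cross = 13.5·-67.0000 = -904.5000
edge 1: (8.5,7)→(18,1.5)  cross = 8.5·1.5 − 18·7 = -113.2500; (r_i+r_j)·cross = 26.5·-113.2500 = -3001.1250
edge 2: (18,1.5)→(15,28)  cross = 18·28 − 15·1.5 = 481.5000; (r_i+r_j)·cross = 33·481.5000 = 15889.5000
edge 3: (15,28)→(10,28.5)  cross = 15·28.5 − 10·28 = 147.5000; (r_i+r_j)·cross = 25·147.5000 = 3687.5000
edge 4: (10,28.5)→(7,24.5)  cross = 10·24.5 − 7·28.5 = 45.5000; (r_i+r_j)·cross = 17·45.5000 = 773.5000
edge 5: (7,24.5)→(5,12)  cross = 7·12 − 5·24.5 = -38.5000; (r_i+r_j)·cross = 12·-38.5000 = -462.0000
Σcross = 455.7500 → A = |Σcross|/2 = 227.8750 mm²
Σ(r_i+r_j)·cross = 15982.8750 → first moment M = |Σ|/6 = 2663.8125
R_c = M/A = 2663.8125/227.8750 = 11.6898 mm
θ = 325° = 5.672320 rad
V = θ·R_c·A = 5.672320·11.6898·227.8750 = 15109.997 mm³

Volume = 15109.997 mm³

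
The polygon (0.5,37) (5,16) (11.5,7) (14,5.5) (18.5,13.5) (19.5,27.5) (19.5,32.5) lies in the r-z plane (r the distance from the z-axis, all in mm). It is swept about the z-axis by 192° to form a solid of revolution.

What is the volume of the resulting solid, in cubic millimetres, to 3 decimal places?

Volume = 14383.747 mm³

Profile (r,z), 7 vertices: (0.5,37) (5,16) (11.5,7) (14,5.5) (18.5,13.5) (19.5,27.5) (19.5,32.5)
edge 0: (0.5,37)→(5,16)  cross = 0.5·16 − 5·37 = -177.0000; (r_i+r_j)·cross = 5.5·-177.0000 = -973.5000
edge 1: (5,16)→(11.5,7)  cross = 5·7 − 11.5·16 = -149.0000; (r_i+r_j)·cross = 16.5·-149.0000 = -2458.5000
edge 2: (11.5,7)→(14,5.5)  cross = 11.5·5.5 − 14·7 = -34.7500; (r_i+r_j)·cross = 25.5·-34.7500 = -886.1250
edge 3: (14,5.5)→(18.5,13.5)  cross = 14·13.5 − 18.5·5.5 = 87.2500; (r_i+r_j)·cross = 32.5·87.2500 = 2835.6250
edge 4: (18.5,13.5)→(19.5,27.5)  cross = 18.5·27.5 − 19.5·13.5 = 245.5000; (r_i+r_j)·cross = 38·245.5000 = 9329.0000
edge 5: (19.5,27.5)→(19.5,32.5)  cross = 19.5·32.5 − 19.5·27.5 = 97.5000; (r_i+r_j)·cross = 39·97.5000 = 3802.5000
edge 6: (19.5,32.5)→(0.5,37)  cross = 19.5·37 − 0.5·32.5 = 705.2500; (r_i+r_j)·cross = 20·705.2500 = 14105.0000
Σcross = 774.7500 → A = |Σcross|/2 = 387.3750 mm²
Σ(r_i+r_j)·cross = 25754.0000 → first moment M = |Σ|/6 = 4292.3333
R_c = M/A = 4292.3333/387.3750 = 11.0806 mm
θ = 192° = 3.351032 rad
V = θ·R_c·A = 3.351032·11.0806·387.3750 = 14383.747 mm³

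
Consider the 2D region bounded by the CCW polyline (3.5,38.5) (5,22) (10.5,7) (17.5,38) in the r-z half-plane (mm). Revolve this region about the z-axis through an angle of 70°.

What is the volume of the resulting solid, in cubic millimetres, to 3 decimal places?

Volume = 3070.209 mm³

Profile (r,z), 4 vertices: (3.5,38.5) (5,22) (10.5,7) (17.5,38)
edge 0: (3.5,38.5)→(5,22)  cross = 3.5·22 − 5·38.5 = -115.5000; (r_i+r_j)·cross = 8.5·-115.5000 = -981.7500
edge 1: (5,22)→(10.5,7)  cross = 5·7 − 10.5·22 = -196.0000; (r_i+r_j)·cross = 15.5·-196.0000 = -3038.0000
edge 2: (10.5,7)→(17.5,38)  cross = 10.5·38 − 17.5·7 = 276.5000; (r_i+r_j)·cross = 28·276.5000 = 7742.0000
edge 3: (17.5,38)→(3.5,38.5)  cross = 17.5·38.5 − 3.5·38 = 540.7500; (r_i+r_j)·cross = 21·540.7500 = 11355.7500
Σcross = 505.7500 → A = |Σcross|/2 = 252.8750 mm²
Σ(r_i+r_j)·cross = 15078.0000 → first moment M = |Σ|/6 = 2513.0000
R_c = M/A = 2513.0000/252.8750 = 9.9377 mm
θ = 70° = 1.221730 rad
V = θ·R_c·A = 1.221730·9.9377·252.8750 = 3070.209 mm³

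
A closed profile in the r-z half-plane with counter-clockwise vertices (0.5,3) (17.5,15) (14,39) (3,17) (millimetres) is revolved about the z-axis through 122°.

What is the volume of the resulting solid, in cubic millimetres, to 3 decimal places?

Volume = 5725.160 mm³

Profile (r,z), 4 vertices: (0.5,3) (17.5,15) (14,39) (3,17)
edge 0: (0.5,3)→(17.5,15)  cross = 0.5·15 − 17.5·3 = -45.0000; (r_i+r_j)·cross = 18·-45.0000 = -810.0000
edge 1: (17.5,15)→(14,39)  cross = 17.5·39 − 14·15 = 472.5000; (r_i+r_j)·cross = 31.5·472.5000 = 14883.7500
edge 2: (14,39)→(3,17)  cross = 14·17 − 3·39 = 121.0000; (r_i+r_j)·cross = 17·121.0000 = 2057.0000
edge 3: (3,17)→(0.5,3)  cross = 3·3 − 0.5·17 = 0.5000; (r_i+r_j)·cross = 3.5·0.5000 = 1.7500
Σcross = 549.0000 → A = |Σcross|/2 = 274.5000 mm²
Σ(r_i+r_j)·cross = 16132.5000 → first moment M = |Σ|/6 = 2688.7500
R_c = M/A = 2688.7500/274.5000 = 9.7951 mm
θ = 122° = 2.129302 rad
V = θ·R_c·A = 2.129302·9.7951·274.5000 = 5725.160 mm³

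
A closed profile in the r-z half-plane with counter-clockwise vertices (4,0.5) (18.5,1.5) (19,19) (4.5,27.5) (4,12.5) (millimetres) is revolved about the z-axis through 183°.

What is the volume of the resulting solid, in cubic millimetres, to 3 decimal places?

Volume = 11427.962 mm³

Profile (r,z), 5 vertices: (4,0.5) (18.5,1.5) (19,19) (4.5,27.5) (4,12.5)
edge 0: (4,0.5)→(18.5,1.5)  cross = 4·1.5 − 18.5·0.5 = -3.2500; (r_i+r_j)·cross = 22.5·-3.2500 = -73.1250
edge 1: (18.5,1.5)→(19,19)  cross = 18.5·19 − 19·1.5 = 323.0000; (r_i+r_j)·cross = 37.5·323.0000 = 12112.5000
edge 2: (19,19)→(4.5,27.5)  cross = 19·27.5 − 4.5·19 = 437.0000; (r_i+r_j)·cross = 23.5·437.0000 = 10269.5000
edge 3: (4.5,27.5)→(4,12.5)  cross = 4.5·12.5 − 4·27.5 = -53.7500; (r_i+r_j)·cross = 8.5·-53.7500 = -456.8750
edge 4: (4,12.5)→(4,0.5)  cross = 4·0.5 − 4·12.5 = -48.0000; (r_i+r_j)·cross = 8·-48.0000 = -384.0000
Σcross = 655.0000 → A = |Σcross|/2 = 327.5000 mm²
Σ(r_i+r_j)·cross = 21468.0000 → first moment M = |Σ|/6 = 3578.0000
R_c = M/A = 3578.0000/327.5000 = 10.9252 mm
θ = 183° = 3.193953 rad
V = θ·R_c·A = 3.193953·10.9252·327.5000 = 11427.962 mm³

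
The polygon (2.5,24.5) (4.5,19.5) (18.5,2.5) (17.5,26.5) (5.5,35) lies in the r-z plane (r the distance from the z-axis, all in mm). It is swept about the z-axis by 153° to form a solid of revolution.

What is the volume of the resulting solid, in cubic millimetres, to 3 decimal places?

Volume = 8330.725 mm³

Profile (r,z), 5 vertices: (2.5,24.5) (4.5,19.5) (18.5,2.5) (17.5,26.5) (5.5,35)
edge 0: (2.5,24.5)→(4.5,19.5)  cross = 2.5·19.5 − 4.5·24.5 = -61.5000; (r_i+r_j)·cross = 7·-61.5000 = -430.5000
edge 1: (4.5,19.5)→(18.5,2.5)  cross = 4.5·2.5 − 18.5·19.5 = -349.5000; (r_i+r_j)·cross = 23·-349.5000 = -8038.5000
edge 2: (18.5,2.5)→(17.5,26.5)  cross = 18.5·26.5 − 17.5·2.5 = 446.5000; (r_i+r_j)·cross = 36·446.5000 = 16074.0000
edge 3: (17.5,26.5)→(5.5,35)  cross = 17.5·35 − 5.5·26.5 = 466.7500; (r_i+r_j)·cross = 23·466.7500 = 10735.2500
edge 4: (5.5,35)→(2.5,24.5)  cross = 5.5·24.5 − 2.5·35 = 47.2500; (r_i+r_j)·cross = 8·47.2500 = 378.0000
Σcross = 549.5000 → A = |Σcross|/2 = 274.7500 mm²
Σ(r_i+r_j)·cross = 18718.2500 → first moment M = |Σ|/6 = 3119.7083
R_c = M/A = 3119.7083/274.7500 = 11.3547 mm
θ = 153° = 2.670354 rad
V = θ·R_c·A = 2.670354·11.3547·274.7500 = 8330.725 mm³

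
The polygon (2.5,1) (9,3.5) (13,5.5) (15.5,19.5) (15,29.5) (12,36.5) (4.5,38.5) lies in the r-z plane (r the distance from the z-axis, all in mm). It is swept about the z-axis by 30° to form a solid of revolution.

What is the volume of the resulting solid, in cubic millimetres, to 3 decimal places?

Profile (r,z), 7 vertices: (2.5,1) (9,3.5) (13,5.5) (15.5,19.5) (15,29.5) (12,36.5) (4.5,38.5)
edge 0: (2.5,1)→(9,3.5)  cross = 2.5·3.5 − 9·1 = -0.2500; (r_i+r_j)·cross = 11.5·-0.2500 = -2.8750
edge 1: (9,3.5)→(13,5.5)  cross = 9·5.5 − 13·3.5 = 4.0000; (r_i+r_j)·cross = 22·4.0000 = 88.0000
edge 2: (13,5.5)→(15.5,19.5)  cross = 13·19.5 − 15.5·5.5 = 168.2500; (r_i+r_j)·cross = 28.5·168.2500 = 4795.1250
edge 3: (15.5,19.5)→(15,29.5)  cross = 15.5·29.5 − 15·19.5 = 164.7500; (r_i+r_j)·cross = 30.5·164.7500 = 5024.8750
edge 4: (15,29.5)→(12,36.5)  cross = 15·36.5 − 12·29.5 = 193.5000; (r_i+r_j)·cross = 27·193.5000 = 5224.5000
edge 5: (12,36.5)→(4.5,38.5)  cross = 12·38.5 − 4.5·36.5 = 297.7500; (r_i+r_j)·cross = 16.5·297.7500 = 4912.8750
edge 6: (4.5,38.5)→(2.5,1)  cross = 4.5·1 − 2.5·38.5 = -91.7500; (r_i+r_j)·cross = 7·-91.7500 = -642.2500
Σcross = 736.2500 → A = |Σcross|/2 = 368.1250 mm²
Σ(r_i+r_j)·cross = 19400.2500 → first moment M = |Σ|/6 = 3233.3750
R_c = M/A = 3233.3750/368.1250 = 8.7834 mm
θ = 30° = 0.523599 rad
V = θ·R_c·A = 0.523599·8.7834·368.1250 = 1692.991 mm³

Volume = 1692.991 mm³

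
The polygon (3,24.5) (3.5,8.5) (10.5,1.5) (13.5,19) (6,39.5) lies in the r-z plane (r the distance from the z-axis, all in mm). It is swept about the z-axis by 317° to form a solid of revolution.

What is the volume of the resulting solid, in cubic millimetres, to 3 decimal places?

Profile (r,z), 5 vertices: (3,24.5) (3.5,8.5) (10.5,1.5) (13.5,19) (6,39.5)
edge 0: (3,24.5)→(3.5,8.5)  cross = 3·8.5 − 3.5·24.5 = -60.2500; (r_i+r_j)·cross = 6.5·-60.2500 = -391.6250
edge 1: (3.5,8.5)→(10.5,1.5)  cross = 3.5·1.5 − 10.5·8.5 = -84.0000; (r_i+r_j)·cross = 14·-84.0000 = -1176.0000
edge 2: (10.5,1.5)→(13.5,19)  cross = 10.5·19 − 13.5·1.5 = 179.2500; (r_i+r_j)·cross = 24·179.2500 = 4302.0000
edge 3: (13.5,19)→(6,39.5)  cross = 13.5·39.5 − 6·19 = 419.2500; (r_i+r_j)·cross = 19.5·419.2500 = 8175.3750
edge 4: (6,39.5)→(3,24.5)  cross = 6·24.5 − 3·39.5 = 28.5000; (r_i+r_j)·cross = 9·28.5000 = 256.5000
Σcross = 482.7500 → A = |Σcross|/2 = 241.3750 mm²
Σ(r_i+r_j)·cross = 11166.2500 → first moment M = |Σ|/6 = 1861.0417
R_c = M/A = 1861.0417/241.3750 = 7.7102 mm
θ = 317° = 5.532694 rad
V = θ·R_c·A = 5.532694·7.7102·241.3750 = 10296.574 mm³

Volume = 10296.574 mm³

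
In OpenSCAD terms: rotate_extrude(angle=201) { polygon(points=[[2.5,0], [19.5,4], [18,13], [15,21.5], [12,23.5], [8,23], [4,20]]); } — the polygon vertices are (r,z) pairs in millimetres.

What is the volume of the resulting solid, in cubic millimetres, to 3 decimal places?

Profile (r,z), 7 vertices: (2.5,0) (19.5,4) (18,13) (15,21.5) (12,23.5) (8,23) (4,20)
edge 0: (2.5,0)→(19.5,4)  cross = 2.5·4 − 19.5·0 = 10.0000; (r_i+r_j)·cross = 22·10.0000 = 220.0000
edge 1: (19.5,4)→(18,13)  cross = 19.5·13 − 18·4 = 181.5000; (r_i+r_j)·cross = 37.5·181.5000 = 6806.2500
edge 2: (18,13)→(15,21.5)  cross = 18·21.5 − 15·13 = 192.0000; (r_i+r_j)·cross = 33·192.0000 = 6336.0000
edge 3: (15,21.5)→(12,23.5)  cross = 15·23.5 − 12·21.5 = 94.5000; (r_i+r_j)·cross = 27·94.5000 = 2551.5000
edge 4: (12,23.5)→(8,23)  cross = 12·23 − 8·23.5 = 88.0000; (r_i+r_j)·cross = 20·88.0000 = 1760.0000
edge 5: (8,23)→(4,20)  cross = 8·20 − 4·23 = 68.0000; (r_i+r_j)·cross = 12·68.0000 = 816.0000
edge 6: (4,20)→(2.5,0)  cross = 4·0 − 2.5·20 = -50.0000; (r_i+r_j)·cross = 6.5·-50.0000 = -325.0000
Σcross = 584.0000 → A = |Σcross|/2 = 292.0000 mm²
Σ(r_i+r_j)·cross = 18164.7500 → first moment M = |Σ|/6 = 3027.4583
R_c = M/A = 3027.4583/292.0000 = 10.3680 mm
θ = 201° = 3.508112 rad
V = θ·R_c·A = 3.508112·10.3680·292.0000 = 10620.662 mm³

Volume = 10620.662 mm³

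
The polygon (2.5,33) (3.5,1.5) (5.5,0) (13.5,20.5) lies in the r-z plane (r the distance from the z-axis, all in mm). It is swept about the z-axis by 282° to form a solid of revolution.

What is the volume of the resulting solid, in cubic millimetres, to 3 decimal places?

Volume = 6320.858 mm³

Profile (r,z), 4 vertices: (2.5,33) (3.5,1.5) (5.5,0) (13.5,20.5)
edge 0: (2.5,33)→(3.5,1.5)  cross = 2.5·1.5 − 3.5·33 = -111.7500; (r_i+r_j)·cross = 6·-111.7500 = -670.5000
edge 1: (3.5,1.5)→(5.5,0)  cross = 3.5·0 − 5.5·1.5 = -8.2500; (r_i+r_j)·cross = 9·-8.2500 = -74.2500
edge 2: (5.5,0)→(13.5,20.5)  cross = 5.5·20.5 − 13.5·0 = 112.7500; (r_i+r_j)·cross = 19·112.7500 = 2142.2500
edge 3: (13.5,20.5)→(2.5,33)  cross = 13.5·33 − 2.5·20.5 = 394.2500; (r_i+r_j)·cross = 16·394.2500 = 6308.0000
Σcross = 387.0000 → A = |Σcross|/2 = 193.5000 mm²
Σ(r_i+r_j)·cross = 7705.5000 → first moment M = |Σ|/6 = 1284.2500
R_c = M/A = 1284.2500/193.5000 = 6.6370 mm
θ = 282° = 4.921828 rad
V = θ·R_c·A = 4.921828·6.6370·193.5000 = 6320.858 mm³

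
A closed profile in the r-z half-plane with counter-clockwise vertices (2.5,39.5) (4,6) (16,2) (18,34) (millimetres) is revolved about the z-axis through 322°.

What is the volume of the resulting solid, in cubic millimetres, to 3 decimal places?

Volume = 25679.003 mm³

Profile (r,z), 4 vertices: (2.5,39.5) (4,6) (16,2) (18,34)
edge 0: (2.5,39.5)→(4,6)  cross = 2.5·6 − 4·39.5 = -143.0000; (r_i+r_j)·cross = 6.5·-143.0000 = -929.5000
edge 1: (4,6)→(16,2)  cross = 4·2 − 16·6 = -88.0000; (r_i+r_j)·cross = 20·-88.0000 = -1760.0000
edge 2: (16,2)→(18,34)  cross = 16·34 − 18·2 = 508.0000; (r_i+r_j)·cross = 34·508.0000 = 17272.0000
edge 3: (18,34)→(2.5,39.5)  cross = 18·39.5 − 2.5·34 = 626.0000; (r_i+r_j)·cross = 20.5·626.0000 = 12833.0000
Σcross = 903.0000 → A = |Σcross|/2 = 451.5000 mm²
Σ(r_i+r_j)·cross = 27415.5000 → first moment M = |Σ|/6 = 4569.2500
R_c = M/A = 4569.2500/451.5000 = 10.1202 mm
θ = 322° = 5.619960 rad
V = θ·R_c·A = 5.619960·10.1202·451.5000 = 25679.003 mm³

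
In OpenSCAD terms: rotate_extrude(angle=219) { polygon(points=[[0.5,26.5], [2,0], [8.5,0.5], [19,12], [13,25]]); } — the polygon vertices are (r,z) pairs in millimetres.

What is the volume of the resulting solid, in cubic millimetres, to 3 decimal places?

Profile (r,z), 5 vertices: (0.5,26.5) (2,0) (8.5,0.5) (19,12) (13,25)
edge 0: (0.5,26.5)→(2,0)  cross = 0.5·0 − 2·26.5 = -53.0000; (r_i+r_j)·cross = 2.5·-53.0000 = -132.5000
edge 1: (2,0)→(8.5,0.5)  cross = 2·0.5 − 8.5·0 = 1.0000; (r_i+r_j)·cross = 10.5·1.0000 = 10.5000
edge 2: (8.5,0.5)→(19,12)  cross = 8.5·12 − 19·0.5 = 92.5000; (r_i+r_j)·cross = 27.5·92.5000 = 2543.7500
edge 3: (19,12)→(13,25)  cross = 19·25 − 13·12 = 319.0000; (r_i+r_j)·cross = 32·319.0000 = 10208.0000
edge 4: (13,25)→(0.5,26.5)  cross = 13·26.5 − 0.5·25 = 332.0000; (r_i+r_j)·cross = 13.5·332.0000 = 4482.0000
Σcross = 691.5000 → A = |Σcross|/2 = 345.7500 mm²
Σ(r_i+r_j)·cross = 17111.7500 → first moment M = |Σ|/6 = 2851.9583
R_c = M/A = 2851.9583/345.7500 = 8.2486 mm
θ = 219° = 3.822271 rad
V = θ·R_c·A = 3.822271·8.2486·345.7500 = 10900.958 mm³

Volume = 10900.958 mm³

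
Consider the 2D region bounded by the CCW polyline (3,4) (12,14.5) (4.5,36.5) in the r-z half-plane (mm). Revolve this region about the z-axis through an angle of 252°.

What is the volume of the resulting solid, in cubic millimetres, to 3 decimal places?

Volume = 3955.933 mm³

Profile (r,z), 3 vertices: (3,4) (12,14.5) (4.5,36.5)
edge 0: (3,4)→(12,14.5)  cross = 3·14.5 − 12·4 = -4.5000; (r_i+r_j)·cross = 15·-4.5000 = -67.5000
edge 1: (12,14.5)→(4.5,36.5)  cross = 12·36.5 − 4.5·14.5 = 372.7500; (r_i+r_j)·cross = 16.5·372.7500 = 6150.3750
edge 2: (4.5,36.5)→(3,4)  cross = 4.5·4 − 3·36.5 = -91.5000; (r_i+r_j)·cross = 7.5·-91.5000 = -686.2500
Σcross = 276.7500 → A = |Σcross|/2 = 138.3750 mm²
Σ(r_i+r_j)·cross = 5396.6250 → first moment M = |Σ|/6 = 899.4375
R_c = M/A = 899.4375/138.3750 = 6.5000 mm
θ = 252° = 4.398230 rad
V = θ·R_c·A = 4.398230·6.5000·138.3750 = 3955.933 mm³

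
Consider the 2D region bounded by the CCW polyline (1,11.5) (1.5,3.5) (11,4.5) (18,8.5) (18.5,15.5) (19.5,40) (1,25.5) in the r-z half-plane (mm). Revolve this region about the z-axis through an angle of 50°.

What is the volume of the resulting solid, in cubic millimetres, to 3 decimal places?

Volume = 4414.992 mm³

Profile (r,z), 7 vertices: (1,11.5) (1.5,3.5) (11,4.5) (18,8.5) (18.5,15.5) (19.5,40) (1,25.5)
edge 0: (1,11.5)→(1.5,3.5)  cross = 1·3.5 − 1.5·11.5 = -13.7500; (r_i+r_j)·cross = 2.5·-13.7500 = -34.3750
edge 1: (1.5,3.5)→(11,4.5)  cross = 1.5·4.5 − 11·3.5 = -31.7500; (r_i+r_j)·cross = 12.5·-31.7500 = -396.8750
edge 2: (11,4.5)→(18,8.5)  cross = 11·8.5 − 18·4.5 = 12.5000; (r_i+r_j)·cross = 29·12.5000 = 362.5000
edge 3: (18,8.5)→(18.5,15.5)  cross = 18·15.5 − 18.5·8.5 = 121.7500; (r_i+r_j)·cross = 36.5·121.7500 = 4443.8750
edge 4: (18.5,15.5)→(19.5,40)  cross = 18.5·40 − 19.5·15.5 = 437.7500; (r_i+r_j)·cross = 38·437.7500 = 16634.5000
edge 5: (19.5,40)→(1,25.5)  cross = 19.5·25.5 − 1·40 = 457.2500; (r_i+r_j)·cross = 20.5·457.2500 = 9373.6250
edge 6: (1,25.5)→(1,11.5)  cross = 1·11.5 − 1·25.5 = -14.0000; (r_i+r_j)·cross = 2·-14.0000 = -28.0000
Σcross = 969.7500 → A = |Σcross|/2 = 484.8750 mm²
Σ(r_i+r_j)·cross = 30355.2500 → first moment M = |Σ|/6 = 5059.2083
R_c = M/A = 5059.2083/484.8750 = 10.4340 mm
θ = 50° = 0.872665 rad
V = θ·R_c·A = 0.872665·10.4340·484.8750 = 4414.992 mm³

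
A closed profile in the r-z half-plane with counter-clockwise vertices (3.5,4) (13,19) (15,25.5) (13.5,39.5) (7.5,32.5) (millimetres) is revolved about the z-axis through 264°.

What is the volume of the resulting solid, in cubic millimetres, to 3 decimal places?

Profile (r,z), 5 vertices: (3.5,4) (13,19) (15,25.5) (13.5,39.5) (7.5,32.5)
edge 0: (3.5,4)→(13,19)  cross = 3.5·19 − 13·4 = 14.5000; (r_i+r_j)·cross = 16.5·14.5000 = 239.2500
edge 1: (13,19)→(15,25.5)  cross = 13·25.5 − 15·19 = 46.5000; (r_i+r_j)·cross = 28·46.5000 = 1302.0000
edge 2: (15,25.5)→(13.5,39.5)  cross = 15·39.5 − 13.5·25.5 = 248.2500; (r_i+r_j)·cross = 28.5·248.2500 = 7075.1250
edge 3: (13.5,39.5)→(7.5,32.5)  cross = 13.5·32.5 − 7.5·39.5 = 142.5000; (r_i+r_j)·cross = 21·142.5000 = 2992.5000
edge 4: (7.5,32.5)→(3.5,4)  cross = 7.5·4 − 3.5·32.5 = -83.7500; (r_i+r_j)·cross = 11·-83.7500 = -921.2500
Σcross = 368.0000 → A = |Σcross|/2 = 184.0000 mm²
Σ(r_i+r_j)·cross = 10687.6250 → first moment M = |Σ|/6 = 1781.2708
R_c = M/A = 1781.2708/184.0000 = 9.6808 mm
θ = 264° = 4.607669 rad
V = θ·R_c·A = 4.607669·9.6808·184.0000 = 8207.507 mm³

Volume = 8207.507 mm³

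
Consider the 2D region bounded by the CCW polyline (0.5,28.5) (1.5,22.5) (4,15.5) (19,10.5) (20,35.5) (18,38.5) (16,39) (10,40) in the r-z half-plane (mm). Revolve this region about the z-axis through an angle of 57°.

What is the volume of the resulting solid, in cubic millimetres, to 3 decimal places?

Profile (r,z), 8 vertices: (0.5,28.5) (1.5,22.5) (4,15.5) (19,10.5) (20,35.5) (18,38.5) (16,39) (10,40)
edge 0: (0.5,28.5)→(1.5,22.5)  cross = 0.5·22.5 − 1.5·28.5 = -31.5000; (r_i+r_j)·cross = 2·-31.5000 = -63.0000
edge 1: (1.5,22.5)→(4,15.5)  cross = 1.5·15.5 − 4·22.5 = -66.7500; (r_i+r_j)·cross = 5.5·-66.7500 = -367.1250
edge 2: (4,15.5)→(19,10.5)  cross = 4·10.5 − 19·15.5 = -252.5000; (r_i+r_j)·cross = 23·-252.5000 = -5807.5000
edge 3: (19,10.5)→(20,35.5)  cross = 19·35.5 − 20·10.5 = 464.5000; (r_i+r_j)·cross = 39·464.5000 = 18115.5000
edge 4: (20,35.5)→(18,38.5)  cross = 20·38.5 − 18·35.5 = 131.0000; (r_i+r_j)·cross = 38·131.0000 = 4978.0000
edge 5: (18,38.5)→(16,39)  cross = 18·39 − 16·38.5 = 86.0000; (r_i+r_j)·cross = 34·86.0000 = 2924.0000
edge 6: (16,39)→(10,40)  cross = 16·40 − 10·39 = 250.0000; (r_i+r_j)·cross = 26·250.0000 = 6500.0000
edge 7: (10,40)→(0.5,28.5)  cross = 10·28.5 − 0.5·40 = 265.0000; (r_i+r_j)·cross = 10.5·265.0000 = 2782.5000
Σcross = 845.7500 → A = |Σcross|/2 = 422.8750 mm²
Σ(r_i+r_j)·cross = 29062.3750 → first moment M = |Σ|/6 = 4843.7292
R_c = M/A = 4843.7292/422.8750 = 11.4543 mm
θ = 57° = 0.994838 rad
V = θ·R_c·A = 0.994838·11.4543·422.8750 = 4818.724 mm³

Volume = 4818.724 mm³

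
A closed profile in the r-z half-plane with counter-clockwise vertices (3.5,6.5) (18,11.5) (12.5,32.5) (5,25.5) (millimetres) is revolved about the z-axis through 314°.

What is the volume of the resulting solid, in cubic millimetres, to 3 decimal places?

Volume = 12842.249 mm³

Profile (r,z), 4 vertices: (3.5,6.5) (18,11.5) (12.5,32.5) (5,25.5)
edge 0: (3.5,6.5)→(18,11.5)  cross = 3.5·11.5 − 18·6.5 = -76.7500; (r_i+r_j)·cross = 21.5·-76.7500 = -1650.1250
edge 1: (18,11.5)→(12.5,32.5)  cross = 18·32.5 − 12.5·11.5 = 441.2500; (r_i+r_j)·cross = 30.5·441.2500 = 13458.1250
edge 2: (12.5,32.5)→(5,25.5)  cross = 12.5·25.5 − 5·32.5 = 156.2500; (r_i+r_j)·cross = 17.5·156.2500 = 2734.3750
edge 3: (5,25.5)→(3.5,6.5)  cross = 5·6.5 − 3.5·25.5 = -56.7500; (r_i+r_j)·cross = 8.5·-56.7500 = -482.3750
Σcross = 464.0000 → A = |Σcross|/2 = 232.0000 mm²
Σ(r_i+r_j)·cross = 14060.0000 → first moment M = |Σ|/6 = 2343.3333
R_c = M/A = 2343.3333/232.0000 = 10.1006 mm
θ = 314° = 5.480334 rad
V = θ·R_c·A = 5.480334·10.1006·232.0000 = 12842.249 mm³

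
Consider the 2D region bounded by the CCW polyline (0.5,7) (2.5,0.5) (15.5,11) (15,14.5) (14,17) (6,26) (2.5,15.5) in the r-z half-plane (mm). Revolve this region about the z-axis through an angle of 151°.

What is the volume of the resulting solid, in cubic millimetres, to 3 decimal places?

Profile (r,z), 7 vertices: (0.5,7) (2.5,0.5) (15.5,11) (15,14.5) (14,17) (6,26) (2.5,15.5)
edge 0: (0.5,7)→(2.5,0.5)  cross = 0.5·0.5 − 2.5·7 = -17.2500; (r_i+r_j)·cross = 3·-17.2500 = -51.7500
edge 1: (2.5,0.5)→(15.5,11)  cross = 2.5·11 − 15.5·0.5 = 19.7500; (r_i+r_j)·cross = 18·19.7500 = 355.5000
edge 2: (15.5,11)→(15,14.5)  cross = 15.5·14.5 − 15·11 = 59.7500; (r_i+r_j)·cross = 30.5·59.7500 = 1822.3750
edge 3: (15,14.5)→(14,17)  cross = 15·17 − 14·14.5 = 52.0000; (r_i+r_j)·cross = 29·52.0000 = 1508.0000
edge 4: (14,17)→(6,26)  cross = 14·26 − 6·17 = 262.0000; (r_i+r_j)·cross = 20·262.0000 = 5240.0000
edge 5: (6,26)→(2.5,15.5)  cross = 6·15.5 − 2.5·26 = 28.0000; (r_i+r_j)·cross = 8.5·28.0000 = 238.0000
edge 6: (2.5,15.5)→(0.5,7)  cross = 2.5·7 − 0.5·15.5 = 9.7500; (r_i+r_j)·cross = 3·9.7500 = 29.2500
Σcross = 414.0000 → A = |Σcross|/2 = 207.0000 mm²
Σ(r_i+r_j)·cross = 9141.3750 → first moment M = |Σ|/6 = 1523.5625
R_c = M/A = 1523.5625/207.0000 = 7.3602 mm
θ = 151° = 2.635447 rad
V = θ·R_c·A = 2.635447·7.3602·207.0000 = 4015.268 mm³

Volume = 4015.268 mm³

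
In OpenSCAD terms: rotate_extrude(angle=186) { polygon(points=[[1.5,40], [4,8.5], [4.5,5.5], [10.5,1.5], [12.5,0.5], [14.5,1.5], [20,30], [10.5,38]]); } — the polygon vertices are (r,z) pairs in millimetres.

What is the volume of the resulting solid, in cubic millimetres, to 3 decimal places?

Profile (r,z), 8 vertices: (1.5,40) (4,8.5) (4.5,5.5) (10.5,1.5) (12.5,0.5) (14.5,1.5) (20,30) (10.5,38)
edge 0: (1.5,40)→(4,8.5)  cross = 1.5·8.5 − 4·40 = -147.2500; (r_i+r_j)·cross = 5.5·-147.2500 = -809.8750
edge 1: (4,8.5)→(4.5,5.5)  cross = 4·5.5 − 4.5·8.5 = -16.2500; (r_i+r_j)·cross = 8.5·-16.2500 = -138.1250
edge 2: (4.5,5.5)→(10.5,1.5)  cross = 4.5·1.5 − 10.5·5.5 = -51.0000; (r_i+r_j)·cross = 15·-51.0000 = -765.0000
edge 3: (10.5,1.5)→(12.5,0.5)  cross = 10.5·0.5 − 12.5·1.5 = -13.5000; (r_i+r_j)·cross = 23·-13.5000 = -310.5000
edge 4: (12.5,0.5)→(14.5,1.5)  cross = 12.5·1.5 − 14.5·0.5 = 11.5000; (r_i+r_j)·cross = 27·11.5000 = 310.5000
edge 5: (14.5,1.5)→(20,30)  cross = 14.5·30 − 20·1.5 = 405.0000; (r_i+r_j)·cross = 34.5·405.0000 = 13972.5000
edge 6: (20,30)→(10.5,38)  cross = 20·38 − 10.5·30 = 445.0000; (r_i+r_j)·cross = 30.5·445.0000 = 13572.5000
edge 7: (10.5,38)→(1.5,40)  cross = 10.5·40 − 1.5·38 = 363.0000; (r_i+r_j)·cross = 12·363.0000 = 4356.0000
Σcross = 996.5000 → A = |Σcross|/2 = 498.2500 mm²
Σ(r_i+r_j)·cross = 30188.0000 → first moment M = |Σ|/6 = 5031.3333
R_c = M/A = 5031.3333/498.2500 = 10.0980 mm
θ = 186° = 3.246312 rad
V = θ·R_c·A = 3.246312·10.0980·498.2500 = 16333.280 mm³

Volume = 16333.280 mm³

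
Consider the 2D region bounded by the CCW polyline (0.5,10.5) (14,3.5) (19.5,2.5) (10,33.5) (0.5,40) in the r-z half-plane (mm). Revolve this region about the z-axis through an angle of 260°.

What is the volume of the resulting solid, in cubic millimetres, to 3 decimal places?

Volume = 14613.976 mm³

Profile (r,z), 5 vertices: (0.5,10.5) (14,3.5) (19.5,2.5) (10,33.5) (0.5,40)
edge 0: (0.5,10.5)→(14,3.5)  cross = 0.5·3.5 − 14·10.5 = -145.2500; (r_i+r_j)·cross = 14.5·-145.2500 = -2106.1250
edge 1: (14,3.5)→(19.5,2.5)  cross = 14·2.5 − 19.5·3.5 = -33.2500; (r_i+r_j)·cross = 33.5·-33.2500 = -1113.8750
edge 2: (19.5,2.5)→(10,33.5)  cross = 19.5·33.5 − 10·2.5 = 628.2500; (r_i+r_j)·cross = 29.5·628.2500 = 18533.3750
edge 3: (10,33.5)→(0.5,40)  cross = 10·40 − 0.5·33.5 = 383.2500; (r_i+r_j)·cross = 10.5·383.2500 = 4024.1250
edge 4: (0.5,40)→(0.5,10.5)  cross = 0.5·10.5 − 0.5·40 = -14.7500; (r_i+r_j)·cross = 1·-14.7500 = -14.7500
Σcross = 818.2500 → A = |Σcross|/2 = 409.1250 mm²
Σ(r_i+r_j)·cross = 19322.7500 → first moment M = |Σ|/6 = 3220.4583
R_c = M/A = 3220.4583/409.1250 = 7.8716 mm
θ = 260° = 4.537856 rad
V = θ·R_c·A = 4.537856·7.8716·409.1250 = 14613.976 mm³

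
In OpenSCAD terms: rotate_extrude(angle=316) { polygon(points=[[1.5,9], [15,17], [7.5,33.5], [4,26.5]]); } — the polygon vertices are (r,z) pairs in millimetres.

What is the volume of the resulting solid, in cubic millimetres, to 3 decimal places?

Profile (r,z), 4 vertices: (1.5,9) (15,17) (7.5,33.5) (4,26.5)
edge 0: (1.5,9)→(15,17)  cross = 1.5·17 − 15·9 = -109.5000; (r_i+r_j)·cross = 16.5·-109.5000 = -1806.7500
edge 1: (15,17)→(7.5,33.5)  cross = 15·33.5 − 7.5·17 = 375.0000; (r_i+r_j)·cross = 22.5·375.0000 = 8437.5000
edge 2: (7.5,33.5)→(4,26.5)  cross = 7.5·26.5 − 4·33.5 = 64.7500; (r_i+r_j)·cross = 11.5·64.7500 = 744.6250
edge 3: (4,26.5)→(1.5,9)  cross = 4·9 − 1.5·26.5 = -3.7500; (r_i+r_j)·cross = 5.5·-3.7500 = -20.6250
Σcross = 326.5000 → A = |Σcross|/2 = 163.2500 mm²
Σ(r_i+r_j)·cross = 7354.7500 → first moment M = |Σ|/6 = 1225.7917
R_c = M/A = 1225.7917/163.2500 = 7.5087 mm
θ = 316° = 5.515240 rad
V = θ·R_c·A = 5.515240·7.5087·163.2500 = 6760.536 mm³

Volume = 6760.536 mm³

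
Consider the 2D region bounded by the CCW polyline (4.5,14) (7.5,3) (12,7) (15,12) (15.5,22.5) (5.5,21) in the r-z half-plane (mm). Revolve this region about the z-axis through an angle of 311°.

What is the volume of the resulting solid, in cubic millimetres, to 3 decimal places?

Profile (r,z), 6 vertices: (4.5,14) (7.5,3) (12,7) (15,12) (15.5,22.5) (5.5,21)
edge 0: (4.5,14)→(7.5,3)  cross = 4.5·3 − 7.5·14 = -91.5000; (r_i+r_j)·cross = 12·-91.5000 = -1098.0000
edge 1: (7.5,3)→(12,7)  cross = 7.5·7 − 12·3 = 16.5000; (r_i+r_j)·cross = 19.5·16.5000 = 321.7500
edge 2: (12,7)→(15,12)  cross = 12·12 − 15·7 = 39.0000; (r_i+r_j)·cross = 27·39.0000 = 1053.0000
edge 3: (15,12)→(15.5,22.5)  cross = 15·22.5 − 15.5·12 = 151.5000; (r_i+r_j)·cross = 30.5·151.5000 = 4620.7500
edge 4: (15.5,22.5)→(5.5,21)  cross = 15.5·21 − 5.5·22.5 = 201.7500; (r_i+r_j)·cross = 21·201.7500 = 4236.7500
edge 5: (5.5,21)→(4.5,14)  cross = 5.5·14 − 4.5·21 = -17.5000; (r_i+r_j)·cross = 10·-17.5000 = -175.0000
Σcross = 299.7500 → A = |Σcross|/2 = 149.8750 mm²
Σ(r_i+r_j)·cross = 8959.2500 → first moment M = |Σ|/6 = 1493.2083
R_c = M/A = 1493.2083/149.8750 = 9.9630 mm
θ = 311° = 5.427974 rad
V = θ·R_c·A = 5.427974·9.9630·149.8750 = 8105.096 mm³

Volume = 8105.096 mm³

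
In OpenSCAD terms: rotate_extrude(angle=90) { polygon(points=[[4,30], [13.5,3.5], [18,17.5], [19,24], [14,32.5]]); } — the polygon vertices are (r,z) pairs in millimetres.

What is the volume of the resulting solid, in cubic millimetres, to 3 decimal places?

Profile (r,z), 5 vertices: (4,30) (13.5,3.5) (18,17.5) (19,24) (14,32.5)
edge 0: (4,30)→(13.5,3.5)  cross = 4·3.5 − 13.5·30 = -391.0000; (r_i+r_j)·cross = 17.5·-391.0000 = -6842.5000
edge 1: (13.5,3.5)→(18,17.5)  cross = 13.5·17.5 − 18·3.5 = 173.2500; (r_i+r_j)·cross = 31.5·173.2500 = 5457.3750
edge 2: (18,17.5)→(19,24)  cross = 18·24 − 19·17.5 = 99.5000; (r_i+r_j)·cross = 37·99.5000 = 3681.5000
edge 3: (19,24)→(14,32.5)  cross = 19·32.5 − 14·24 = 281.5000; (r_i+r_j)·cross = 33·281.5000 = 9289.5000
edge 4: (14,32.5)→(4,30)  cross = 14·30 − 4·32.5 = 290.0000; (r_i+r_j)·cross = 18·290.0000 = 5220.0000
Σcross = 453.2500 → A = |Σcross|/2 = 226.6250 mm²
Σ(r_i+r_j)·cross = 16805.8750 → first moment M = |Σ|/6 = 2800.9792
R_c = M/A = 2800.9792/226.6250 = 12.3595 mm
θ = 90° = 1.570796 rad
V = θ·R_c·A = 1.570796·12.3595·226.6250 = 4399.768 mm³

Volume = 4399.768 mm³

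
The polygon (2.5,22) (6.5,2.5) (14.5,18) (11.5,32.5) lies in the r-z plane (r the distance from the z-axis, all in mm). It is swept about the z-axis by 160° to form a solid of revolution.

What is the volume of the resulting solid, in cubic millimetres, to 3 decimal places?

Profile (r,z), 4 vertices: (2.5,22) (6.5,2.5) (14.5,18) (11.5,32.5)
edge 0: (2.5,22)→(6.5,2.5)  cross = 2.5·2.5 − 6.5·22 = -136.7500; (r_i+r_j)·cross = 9·-136.7500 = -1230.7500
edge 1: (6.5,2.5)→(14.5,18)  cross = 6.5·18 − 14.5·2.5 = 80.7500; (r_i+r_j)·cross = 21·80.7500 = 1695.7500
edge 2: (14.5,18)→(11.5,32.5)  cross = 14.5·32.5 − 11.5·18 = 264.2500; (r_i+r_j)·cross = 26·264.2500 = 6870.5000
edge 3: (11.5,32.5)→(2.5,22)  cross = 11.5·22 − 2.5·32.5 = 171.7500; (r_i+r_j)·cross = 14·171.7500 = 2404.5000
Σcross = 380.0000 → A = |Σcross|/2 = 190.0000 mm²
Σ(r_i+r_j)·cross = 9740.0000 → first moment M = |Σ|/6 = 1623.3333
R_c = M/A = 1623.3333/190.0000 = 8.5439 mm
θ = 160° = 2.792527 rad
V = θ·R_c·A = 2.792527·8.5439·190.0000 = 4533.202 mm³

Volume = 4533.202 mm³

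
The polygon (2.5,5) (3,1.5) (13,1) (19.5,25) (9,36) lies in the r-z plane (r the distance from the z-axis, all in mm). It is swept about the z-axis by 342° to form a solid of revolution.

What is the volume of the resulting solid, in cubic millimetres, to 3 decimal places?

Profile (r,z), 5 vertices: (2.5,5) (3,1.5) (13,1) (19.5,25) (9,36)
edge 0: (2.5,5)→(3,1.5)  cross = 2.5·1.5 − 3·5 = -11.2500; (r_i+r_j)·cross = 5.5·-11.2500 = -61.8750
edge 1: (3,1.5)→(13,1)  cross = 3·1 − 13·1.5 = -16.5000; (r_i+r_j)·cross = 16·-16.5000 = -264.0000
edge 2: (13,1)→(19.5,25)  cross = 13·25 − 19.5·1 = 305.5000; (r_i+r_j)·cross = 32.5·305.5000 = 9928.7500
edge 3: (19.5,25)→(9,36)  cross = 19.5·36 − 9·25 = 477.0000; (r_i+r_j)·cross = 28.5·477.0000 = 13594.5000
edge 4: (9,36)→(2.5,5)  cross = 9·5 − 2.5·36 = -45.0000; (r_i+r_j)·cross = 11.5·-45.0000 = -517.5000
Σcross = 709.7500 → A = |Σcross|/2 = 354.8750 mm²
Σ(r_i+r_j)·cross = 22679.8750 → first moment M = |Σ|/6 = 3779.9792
R_c = M/A = 3779.9792/354.8750 = 10.6516 mm
θ = 342° = 5.969026 rad
V = θ·R_c·A = 5.969026·10.6516·354.8750 = 22562.794 mm³

Volume = 22562.794 mm³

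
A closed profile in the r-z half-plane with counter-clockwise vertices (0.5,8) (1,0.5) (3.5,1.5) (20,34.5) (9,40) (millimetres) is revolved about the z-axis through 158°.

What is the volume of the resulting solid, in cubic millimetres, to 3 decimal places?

Volume = 7725.645 mm³

Profile (r,z), 5 vertices: (0.5,8) (1,0.5) (3.5,1.5) (20,34.5) (9,40)
edge 0: (0.5,8)→(1,0.5)  cross = 0.5·0.5 − 1·8 = -7.7500; (r_i+r_j)·cross = 1.5·-7.7500 = -11.6250
edge 1: (1,0.5)→(3.5,1.5)  cross = 1·1.5 − 3.5·0.5 = -0.2500; (r_i+r_j)·cross = 4.5·-0.2500 = -1.1250
edge 2: (3.5,1.5)→(20,34.5)  cross = 3.5·34.5 − 20·1.5 = 90.7500; (r_i+r_j)·cross = 23.5·90.7500 = 2132.6250
edge 3: (20,34.5)→(9,40)  cross = 20·40 − 9·34.5 = 489.5000; (r_i+r_j)·cross = 29·489.5000 = 14195.5000
edge 4: (9,40)→(0.5,8)  cross = 9·8 − 0.5·40 = 52.0000; (r_i+r_j)·cross = 9.5·52.0000 = 494.0000
Σcross = 624.2500 → A = |Σcross|/2 = 312.1250 mm²
Σ(r_i+r_j)·cross = 16809.3750 → first moment M = |Σ|/6 = 2801.5625
R_c = M/A = 2801.5625/312.1250 = 8.9758 mm
θ = 158° = 2.757620 rad
V = θ·R_c·A = 2.757620·8.9758·312.1250 = 7725.645 mm³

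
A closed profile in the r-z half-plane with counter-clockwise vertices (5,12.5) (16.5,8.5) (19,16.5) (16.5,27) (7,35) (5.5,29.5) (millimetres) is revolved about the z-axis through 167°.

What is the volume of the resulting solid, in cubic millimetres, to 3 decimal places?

Volume = 8469.875 mm³

Profile (r,z), 6 vertices: (5,12.5) (16.5,8.5) (19,16.5) (16.5,27) (7,35) (5.5,29.5)
edge 0: (5,12.5)→(16.5,8.5)  cross = 5·8.5 − 16.5·12.5 = -163.7500; (r_i+r_j)·cross = 21.5·-163.7500 = -3520.6250
edge 1: (16.5,8.5)→(19,16.5)  cross = 16.5·16.5 − 19·8.5 = 110.7500; (r_i+r_j)·cross = 35.5·110.7500 = 3931.6250
edge 2: (19,16.5)→(16.5,27)  cross = 19·27 − 16.5·16.5 = 240.7500; (r_i+r_j)·cross = 35.5·240.7500 = 8546.6250
edge 3: (16.5,27)→(7,35)  cross = 16.5·35 − 7·27 = 388.5000; (r_i+r_j)·cross = 23.5·388.5000 = 9129.7500
edge 4: (7,35)→(5.5,29.5)  cross = 7·29.5 − 5.5·35 = 14.0000; (r_i+r_j)·cross = 12.5·14.0000 = 175.0000
edge 5: (5.5,29.5)→(5,12.5)  cross = 5.5·12.5 − 5·29.5 = -78.7500; (r_i+r_j)·cross = 10.5·-78.7500 = -826.8750
Σcross = 511.5000 → A = |Σcross|/2 = 255.7500 mm²
Σ(r_i+r_j)·cross = 17435.5000 → first moment M = |Σ|/6 = 2905.9167
R_c = M/A = 2905.9167/255.7500 = 11.3623 mm
θ = 167° = 2.914700 rad
V = θ·R_c·A = 2.914700·11.3623·255.7500 = 8469.875 mm³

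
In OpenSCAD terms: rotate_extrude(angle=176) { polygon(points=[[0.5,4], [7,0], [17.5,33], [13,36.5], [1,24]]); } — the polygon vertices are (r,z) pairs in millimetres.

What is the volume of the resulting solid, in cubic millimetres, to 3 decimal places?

Profile (r,z), 5 vertices: (0.5,4) (7,0) (17.5,33) (13,36.5) (1,24)
edge 0: (0.5,4)→(7,0)  cross = 0.5·0 − 7·4 = -28.0000; (r_i+r_j)·cross = 7.5·-28.0000 = -210.0000
edge 1: (7,0)→(17.5,33)  cross = 7·33 − 17.5·0 = 231.0000; (r_i+r_j)·cross = 24.5·231.0000 = 5659.5000
edge 2: (17.5,33)→(13,36.5)  cross = 17.5·36.5 − 13·33 = 209.7500; (r_i+r_j)·cross = 30.5·209.7500 = 6397.3750
edge 3: (13,36.5)→(1,24)  cross = 13·24 − 1·36.5 = 275.5000; (r_i+r_j)·cross = 14·275.5000 = 3857.0000
edge 4: (1,24)→(0.5,4)  cross = 1·4 − 0.5·24 = -8.0000; (r_i+r_j)·cross = 1.5·-8.0000 = -12.0000
Σcross = 680.2500 → A = |Σcross|/2 = 340.1250 mm²
Σ(r_i+r_j)·cross = 15691.8750 → first moment M = |Σ|/6 = 2615.3125
R_c = M/A = 2615.3125/340.1250 = 7.6893 mm
θ = 176° = 3.071779 rad
V = θ·R_c·A = 3.071779·7.6893·340.1250 = 8033.663 mm³

Volume = 8033.663 mm³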